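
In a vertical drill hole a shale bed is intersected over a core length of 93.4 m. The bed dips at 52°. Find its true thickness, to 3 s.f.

57.5 m

True thickness t = h · cos(dip) = 93.4 × cos 52°
t = 93.4 × 0.6157 = 57.503 m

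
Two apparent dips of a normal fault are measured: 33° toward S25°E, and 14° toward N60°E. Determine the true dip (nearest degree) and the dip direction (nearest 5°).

Represent each trace as a vector plunging at its apparent dip toward its trend (east-north-up frame): v₁ = (0.354, -0.760, -0.545), v₂ = (0.840, 0.485, -0.242).
Cross product v₁ × v₂ gives the pole to the plane: n ∝ (0.448, -0.372, 0.811).
tan δ = √(n_x²+n_y²)/n_z = 0.582/0.811, so δ = 35.7°.
The horizontal component of n points toward azimuth atan2(n_x, n_y) = 130°, the dip direction.

true dip 36°, dip direction 130°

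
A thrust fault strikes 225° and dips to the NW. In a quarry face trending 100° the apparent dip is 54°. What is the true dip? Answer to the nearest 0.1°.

59.2°

β = acute angle between strike 225° and section 100° = 55°.
tan δ = tan α / sin β = tan 54° / sin 55° = 1.3764 / 0.8192 = 1.6803
true dip = arctan 1.6803 = 59.24°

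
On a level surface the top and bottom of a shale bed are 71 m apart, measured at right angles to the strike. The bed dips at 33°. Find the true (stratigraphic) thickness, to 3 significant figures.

38.7 m

True thickness t = w · sin(dip) = 71 × sin 33°
t = 71 × 0.5446 = 38.669 m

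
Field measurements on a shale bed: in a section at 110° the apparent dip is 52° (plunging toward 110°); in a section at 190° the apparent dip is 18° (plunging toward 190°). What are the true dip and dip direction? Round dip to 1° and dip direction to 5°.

The two traces are lines in the plane: v₁ = (sin 110°·cos 52°, cos 110°·cos 52°, −sin 52°), v₂ = (sin 190°·cos 18°, cos 190°·cos 18°, −sin 18°).
The plane normal is n = v₁ × v₂ ∝ (0.673, -0.309, 0.577).
Dip δ = arctan(|n_h|/n_z) = arctan(0.741/0.577) = 52.1°.
The horizontal component of n points toward azimuth atan2(n_x, n_y) = 115°, the dip direction.

true dip 52°, dip direction 115°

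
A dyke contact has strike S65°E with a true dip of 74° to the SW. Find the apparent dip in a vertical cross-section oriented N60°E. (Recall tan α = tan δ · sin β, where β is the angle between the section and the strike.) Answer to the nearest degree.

71°

Angle between strike (S65°E) and section (N60°E): β = 55°.
tan α = tan 74° × sin 55° = 3.4874 × 0.8192 = 2.8567
apparent dip = arctan 2.8567 = 70.71°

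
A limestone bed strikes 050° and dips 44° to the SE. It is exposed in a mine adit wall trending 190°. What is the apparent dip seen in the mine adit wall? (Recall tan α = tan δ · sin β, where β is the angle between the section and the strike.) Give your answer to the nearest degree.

32°

The strike is 050° and the section trends 190°; the acute angle between them is β = 40°.
tan α = tan 44° × sin 40° = 0.9657 × 0.6428 = 0.6207
apparent dip = arctan 0.6207 = 31.83°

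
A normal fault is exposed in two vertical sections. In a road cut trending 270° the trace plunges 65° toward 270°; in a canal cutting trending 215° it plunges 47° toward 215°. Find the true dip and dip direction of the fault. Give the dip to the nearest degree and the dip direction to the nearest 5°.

Each apparent-dip line lies in the plane. As unit vectors (x east, y north, z up), v₁ plunges 65°→270° and v₂ plunges 47°→215°.
Cross product v₁ × v₂ gives the pole to the plane: n ∝ (-0.506, 0.045, 0.236).
tan δ = √(n_x²+n_y²)/n_z = 0.508/0.236, so δ = 65.1°.
Dip direction = atan2(-0.506, 0.045) = 275° (azimuth of n's horizontal projection).

true dip 65°, dip direction 275°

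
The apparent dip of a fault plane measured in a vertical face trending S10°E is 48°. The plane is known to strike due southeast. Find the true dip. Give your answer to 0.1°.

62.7°

β = acute angle between strike due southeast and section S10°E = 35°.
tan δ = tan α / sin β = tan 48° / sin 35° = 1.1106 / 0.5736 = 1.9363
δ = arctan(1.9363) = 62.69°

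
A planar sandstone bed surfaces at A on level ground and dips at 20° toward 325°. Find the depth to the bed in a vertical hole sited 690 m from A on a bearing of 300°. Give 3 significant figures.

The hole lies 25° from the dip direction, so the down-dip offset is 690 × cos 25° = 625.35 m.
Depth = down-dip offset × tan(dip) = 625.35 × tan 20° = 625.35 × 0.3640
Depth = 227.61 m

228 m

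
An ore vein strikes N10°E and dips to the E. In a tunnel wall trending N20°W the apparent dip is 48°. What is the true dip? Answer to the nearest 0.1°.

65.8°

The section is 30° from the strike.
tan δ = tan α / sin β = tan 48° / sin 30° = 1.1106 / 0.5000 = 2.2212
δ = arctan(2.2212) = 65.76°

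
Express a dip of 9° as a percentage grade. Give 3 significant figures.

15.8%

grade % = 100 × tan 9° = 100 × 0.1584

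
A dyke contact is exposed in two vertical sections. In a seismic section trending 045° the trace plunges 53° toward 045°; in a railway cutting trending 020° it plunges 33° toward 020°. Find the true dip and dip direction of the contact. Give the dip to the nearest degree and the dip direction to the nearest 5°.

true dip 62°, dip direction 090°

Each apparent-dip line lies in the plane. As unit vectors (x east, y north, z up), v₁ plunges 53°→045° and v₂ plunges 33°→020°.
Cross product v₁ × v₂ gives the pole to the plane: n ∝ (0.398, 0.003, 0.213).
tan δ = √(n_x²+n_y²)/n_z = 0.398/0.213, so δ = 61.8°.
The horizontal component of n points toward azimuth atan2(n_x, n_y) = 90°, the dip direction.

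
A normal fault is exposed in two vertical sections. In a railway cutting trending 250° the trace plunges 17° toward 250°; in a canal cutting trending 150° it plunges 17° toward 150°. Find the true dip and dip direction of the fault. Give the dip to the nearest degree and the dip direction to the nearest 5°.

Each apparent-dip line lies in the plane. As unit vectors (x east, y north, z up), v₁ plunges 17°→250° and v₂ plunges 17°→150°.
Cross product v₁ × v₂ gives the pole to the plane: n ∝ (-0.147, -0.403, 0.901).
Dip δ = arctan(|n_h|/n_z) = arctan(0.428/0.901) = 25.4°.
Dip direction = atan2(-0.147, -0.403) = 200° (azimuth of n's horizontal projection).

true dip 25°, dip direction 200°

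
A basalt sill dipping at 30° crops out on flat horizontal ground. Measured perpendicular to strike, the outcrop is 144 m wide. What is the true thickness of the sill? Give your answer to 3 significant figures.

True thickness t = w · sin(dip) = 144 × sin 30°
t = 144 × 0.5000 = 72.000 m

72.0 m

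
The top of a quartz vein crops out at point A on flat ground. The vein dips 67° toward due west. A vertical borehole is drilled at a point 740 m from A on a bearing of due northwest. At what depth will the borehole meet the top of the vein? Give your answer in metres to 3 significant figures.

1230 m

The hole lies 45° from the dip direction, so the down-dip offset is 740 × cos 45° = 523.26 m.
Depth = down-dip offset × tan(dip) = 523.26 × tan 67° = 523.26 × 2.3559
Depth = 1232.72 m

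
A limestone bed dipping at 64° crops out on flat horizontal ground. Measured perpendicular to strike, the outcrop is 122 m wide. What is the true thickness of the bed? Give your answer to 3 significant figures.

True thickness t = w · sin(dip) = 122 × sin 64°
t = 122 × 0.8988 = 109.653 m

110 m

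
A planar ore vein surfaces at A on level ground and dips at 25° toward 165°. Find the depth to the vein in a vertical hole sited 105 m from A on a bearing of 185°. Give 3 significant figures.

The hole lies 20° from the dip direction, so the down-dip offset is 105 × cos 20° = 98.67 m.
Depth = down-dip offset × tan(dip) = 98.67 × tan 25° = 98.67 × 0.4663
Depth = 46.01 m

46.0 m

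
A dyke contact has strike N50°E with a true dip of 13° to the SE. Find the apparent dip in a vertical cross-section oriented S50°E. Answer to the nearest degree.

Angle between strike (N50°E) and section (S50°E): β = 80°.
tan(apparent dip) = tan 13° · sin 80° = 0.2274
α = arctan(0.2274) = 12.81°

13°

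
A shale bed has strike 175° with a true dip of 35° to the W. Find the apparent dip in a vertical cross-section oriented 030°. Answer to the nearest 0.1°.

21.9°

The section lies 35° from the strike.
tan(apparent dip) = tan 35° · sin 35° = 0.4016
α = arctan(0.4016) = 21.88°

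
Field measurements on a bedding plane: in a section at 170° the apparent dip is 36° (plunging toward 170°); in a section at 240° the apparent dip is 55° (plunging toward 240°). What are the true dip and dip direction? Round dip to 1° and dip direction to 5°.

true dip 55°, dip direction 230°

Each apparent-dip line lies in the plane. As unit vectors (x east, y north, z up), v₁ plunges 36°→170° and v₂ plunges 55°→240°.
The plane normal is n = v₁ × v₂ ∝ (-0.484, -0.407, 0.436).
True dip = arccos(n_z / |n|) = arccos(0.5676) = 55.4°.
Dip direction = azimuth of (n_x, n_y) = atan2(-0.484, -0.407) = 230°.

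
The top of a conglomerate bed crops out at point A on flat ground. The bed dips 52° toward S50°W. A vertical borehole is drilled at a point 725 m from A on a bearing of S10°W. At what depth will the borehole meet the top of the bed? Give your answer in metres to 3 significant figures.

The hole lies 40° from the dip direction, so the down-dip offset is 725 × cos 40° = 555.38 m.
Depth = down-dip offset × tan(dip) = 555.38 × tan 52° = 555.38 × 1.2799
Depth = 710.86 m

711 m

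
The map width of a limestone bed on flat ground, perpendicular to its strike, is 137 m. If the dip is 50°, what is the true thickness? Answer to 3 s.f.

105 m

True thickness t = w · sin(dip) = 137 × sin 50°
t = 137 × 0.7660 = 104.948 m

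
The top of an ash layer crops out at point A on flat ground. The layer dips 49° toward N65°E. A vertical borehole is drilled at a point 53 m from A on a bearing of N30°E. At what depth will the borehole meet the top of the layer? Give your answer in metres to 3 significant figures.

The hole lies 35° from the dip direction, so the down-dip offset is 53 × cos 35° = 43.42 m.
Depth = down-dip offset × tan(dip) = 43.42 × tan 49° = 43.42 × 1.1504
Depth = 49.94 m

49.9 m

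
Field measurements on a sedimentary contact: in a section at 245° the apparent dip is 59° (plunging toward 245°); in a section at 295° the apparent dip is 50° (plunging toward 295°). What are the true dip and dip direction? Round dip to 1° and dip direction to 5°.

Represent each trace as a vector plunging at its apparent dip toward its trend (east-north-up frame): v₁ = (-0.467, -0.218, -0.857), v₂ = (-0.583, 0.272, -0.766).
n = v₁ × v₂ = (-0.400, -0.142, 0.254) (taken with n_z > 0).
True dip = arccos(n_z / |n|) = arccos(0.5133) = 59.1°.
Dip direction = atan2(-0.400, -0.142) = 250° (azimuth of n's horizontal projection).

true dip 59°, dip direction 250°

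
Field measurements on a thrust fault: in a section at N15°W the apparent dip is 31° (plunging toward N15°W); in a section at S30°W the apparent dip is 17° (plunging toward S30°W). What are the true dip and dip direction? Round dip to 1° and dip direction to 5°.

true dip 50°, dip direction 285°

Represent each trace as a vector plunging at its apparent dip toward its trend (east-north-up frame): v₁ = (-0.222, 0.828, -0.515), v₂ = (-0.478, -0.828, -0.292).
n = v₁ × v₂ = (-0.669, 0.181, 0.580) (taken with n_z > 0).
True dip = arccos(n_z / |n|) = arccos(0.6417) = 50.1°.
Dip direction = atan2(-0.669, 0.181) = 285° (azimuth of n's horizontal projection).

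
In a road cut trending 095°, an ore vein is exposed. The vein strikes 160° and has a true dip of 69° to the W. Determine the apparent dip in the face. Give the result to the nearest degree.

67°

The section lies 65° from the strike.
tan α = tan 69° × sin 65° = 2.6051 × 0.9063 = 2.3610
α = arctan(2.3610) = 67.05°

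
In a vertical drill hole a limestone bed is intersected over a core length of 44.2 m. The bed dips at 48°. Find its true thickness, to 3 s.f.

True thickness t = h · cos(dip) = 44.2 × cos 48°
t = 44.2 × 0.6691 = 29.576 m

29.6 m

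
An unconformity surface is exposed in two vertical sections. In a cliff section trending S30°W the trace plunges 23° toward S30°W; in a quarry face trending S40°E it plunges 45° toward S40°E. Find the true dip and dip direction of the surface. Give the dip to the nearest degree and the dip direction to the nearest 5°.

Represent each trace as a vector plunging at its apparent dip toward its trend (east-north-up frame): v₁ = (-0.460, -0.797, -0.391), v₂ = (0.455, -0.542, -0.707).
The plane normal is n = v₁ × v₂ ∝ (0.352, -0.503, 0.612).
tan δ = √(n_x²+n_y²)/n_z = 0.614/0.612, so δ = 45.1°.
The horizontal component of n points toward azimuth atan2(n_x, n_y) = 145°, the dip direction.

true dip 45°, dip direction 145°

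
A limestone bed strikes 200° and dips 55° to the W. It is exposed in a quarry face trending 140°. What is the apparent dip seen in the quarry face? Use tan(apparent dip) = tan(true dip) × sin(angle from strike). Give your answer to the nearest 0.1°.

The strike is 200° and the section trends 140°; the acute angle between them is β = 60°.
tan α = tan 55° × sin 60° = 1.4281 × 0.8660 = 1.2368
apparent dip = arctan 1.2368 = 51.04°

51.0°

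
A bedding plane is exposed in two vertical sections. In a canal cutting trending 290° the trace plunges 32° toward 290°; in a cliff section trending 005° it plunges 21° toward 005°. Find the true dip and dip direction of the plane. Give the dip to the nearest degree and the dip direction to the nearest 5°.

true dip 34°, dip direction 310°

Each apparent-dip line lies in the plane. As unit vectors (x east, y north, z up), v₁ plunges 32°→290° and v₂ plunges 21°→005°.
n = v₁ × v₂ = (-0.389, 0.329, 0.765) (taken with n_z > 0).
True dip = arccos(n_z / |n|) = arccos(0.8324) = 33.7°.
The horizontal component of n points toward azimuth atan2(n_x, n_y) = 310°, the dip direction.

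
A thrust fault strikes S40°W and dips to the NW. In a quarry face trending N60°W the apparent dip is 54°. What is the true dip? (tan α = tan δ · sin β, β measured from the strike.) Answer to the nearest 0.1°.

The section is 80° from the strike.
tan(true dip) = tan 54° / sin 80° = 1.3976
true dip = arctan 1.3976 = 54.42°

54.4°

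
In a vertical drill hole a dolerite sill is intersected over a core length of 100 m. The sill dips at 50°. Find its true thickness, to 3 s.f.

64.3 m

True thickness t = h · cos(dip) = 100 × cos 50°
t = 100 × 0.6428 = 64.279 m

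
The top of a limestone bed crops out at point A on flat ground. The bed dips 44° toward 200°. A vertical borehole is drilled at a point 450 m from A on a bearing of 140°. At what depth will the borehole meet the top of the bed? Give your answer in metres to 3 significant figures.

217 m

The hole lies 60° from the dip direction, so the down-dip offset is 450 × cos 60° = 225.00 m.
Depth = down-dip offset × tan(dip) = 225.00 × tan 44° = 225.00 × 0.9657
Depth = 217.28 m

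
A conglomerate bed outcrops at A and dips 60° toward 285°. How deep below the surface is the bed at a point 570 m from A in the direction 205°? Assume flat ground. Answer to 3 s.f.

The hole lies 80° from the dip direction, so the down-dip offset is 570 × cos 80° = 98.98 m.
Depth = down-dip offset × tan(dip) = 98.98 × tan 60° = 98.98 × 1.7321
Depth = 171.44 m

171 m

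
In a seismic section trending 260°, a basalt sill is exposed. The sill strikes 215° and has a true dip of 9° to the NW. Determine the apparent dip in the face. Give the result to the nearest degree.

6°

The strike is 215° and the section trends 260°; the acute angle between them is β = 45°.
tan(apparent dip) = tan 9° · sin 45° = 0.1120
apparent dip = arctan 0.1120 = 6.39°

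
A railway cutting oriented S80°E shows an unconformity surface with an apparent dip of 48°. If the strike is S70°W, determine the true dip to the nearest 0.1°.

65.8°

The section is 30° from the strike.
tan δ = tan α / sin β = tan 48° / sin 30° = 1.1106 / 0.5000 = 2.2212
δ = arctan(2.2212) = 65.76°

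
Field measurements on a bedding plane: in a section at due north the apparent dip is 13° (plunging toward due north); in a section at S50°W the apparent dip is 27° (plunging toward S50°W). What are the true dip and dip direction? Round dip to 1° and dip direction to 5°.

Each apparent-dip line lies in the plane. As unit vectors (x east, y north, z up), v₁ plunges 13°→due north and v₂ plunges 27°→S50°W.
n = v₁ × v₂ = (-0.571, 0.154, 0.665) (taken with n_z > 0).
Dip δ = arctan(|n_h|/n_z) = arctan(0.591/0.665) = 41.6°.
Dip direction = azimuth of (n_x, n_y) = atan2(-0.571, 0.154) = 285°.

true dip 42°, dip direction 285°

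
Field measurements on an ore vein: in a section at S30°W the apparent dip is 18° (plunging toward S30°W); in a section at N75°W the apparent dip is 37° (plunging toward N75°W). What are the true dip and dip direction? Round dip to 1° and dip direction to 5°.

true dip 37°, dip direction 275°

Represent each trace as a vector plunging at its apparent dip toward its trend (east-north-up frame): v₁ = (-0.476, -0.824, -0.309), v₂ = (-0.771, 0.207, -0.602).
The plane normal is n = v₁ × v₂ ∝ (-0.560, 0.048, 0.734).
tan δ = √(n_x²+n_y²)/n_z = 0.562/0.734, so δ = 37.4°.
Dip direction = azimuth of (n_x, n_y) = atan2(-0.560, 0.048) = 275°.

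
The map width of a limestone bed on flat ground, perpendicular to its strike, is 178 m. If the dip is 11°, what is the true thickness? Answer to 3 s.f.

34.0 m

True thickness t = w · sin(dip) = 178 × sin 11°
t = 178 × 0.1908 = 33.964 m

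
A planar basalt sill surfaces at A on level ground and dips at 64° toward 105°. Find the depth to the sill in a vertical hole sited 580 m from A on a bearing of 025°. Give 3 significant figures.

206 m

The hole lies 80° from the dip direction, so the down-dip offset is 580 × cos 80° = 100.72 m.
Depth = down-dip offset × tan(dip) = 100.72 × tan 64° = 100.72 × 2.0503
Depth = 206.50 m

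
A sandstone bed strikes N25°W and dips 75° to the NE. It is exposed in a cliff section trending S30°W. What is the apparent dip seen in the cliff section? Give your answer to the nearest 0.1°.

71.9°

Angle between strike (N25°W) and section (S30°W): β = 55°.
tan(apparent dip) = tan 75° · sin 55° = 3.0571
α = arctan(3.0571) = 71.89°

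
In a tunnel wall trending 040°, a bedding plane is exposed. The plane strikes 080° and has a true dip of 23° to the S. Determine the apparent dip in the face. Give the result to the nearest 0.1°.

15.3°

Angle between strike (080°) and section (040°): β = 40°.
tan(apparent dip) = tan 23° · sin 40° = 0.2728
α = arctan(0.2728) = 15.26°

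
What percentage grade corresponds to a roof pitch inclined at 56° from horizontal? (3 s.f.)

grade % = 100 × tan 56° = 100 × 1.4826

148%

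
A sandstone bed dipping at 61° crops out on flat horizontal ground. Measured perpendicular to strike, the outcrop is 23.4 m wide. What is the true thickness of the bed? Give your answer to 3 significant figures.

20.5 m

True thickness t = w · sin(dip) = 23.4 × sin 61°
t = 23.4 × 0.8746 = 20.466 m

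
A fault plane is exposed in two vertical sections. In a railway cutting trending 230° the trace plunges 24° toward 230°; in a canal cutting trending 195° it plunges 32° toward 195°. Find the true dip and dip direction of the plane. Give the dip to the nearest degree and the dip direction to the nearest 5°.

true dip 32°, dip direction 185°

Represent each trace as a vector plunging at its apparent dip toward its trend (east-north-up frame): v₁ = (-0.700, -0.587, -0.407), v₂ = (-0.219, -0.819, -0.530).
Cross product v₁ × v₂ gives the pole to the plane: n ∝ (-0.022, -0.282, 0.444).
tan δ = √(n_x²+n_y²)/n_z = 0.282/0.444, so δ = 32.4°.
The horizontal component of n points toward azimuth atan2(n_x, n_y) = 184°, the dip direction.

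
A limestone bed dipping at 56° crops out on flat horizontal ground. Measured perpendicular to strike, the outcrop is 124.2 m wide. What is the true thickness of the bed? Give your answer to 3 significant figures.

True thickness t = w · sin(dip) = 124.2 × sin 56°
t = 124.2 × 0.8290 = 102.966 m

103 m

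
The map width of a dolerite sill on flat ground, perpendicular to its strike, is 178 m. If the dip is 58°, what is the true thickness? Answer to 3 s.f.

151 m

True thickness t = w · sin(dip) = 178 × sin 58°
t = 178 × 0.8480 = 150.953 m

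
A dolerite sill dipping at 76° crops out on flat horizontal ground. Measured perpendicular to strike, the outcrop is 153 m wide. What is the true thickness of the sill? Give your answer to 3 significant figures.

True thickness t = w · sin(dip) = 153 × sin 76°
t = 153 × 0.9703 = 148.455 m

148 m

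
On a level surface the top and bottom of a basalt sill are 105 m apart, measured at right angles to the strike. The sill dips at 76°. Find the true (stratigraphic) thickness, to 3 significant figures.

102 m

True thickness t = w · sin(dip) = 105 × sin 76°
t = 105 × 0.9703 = 101.881 m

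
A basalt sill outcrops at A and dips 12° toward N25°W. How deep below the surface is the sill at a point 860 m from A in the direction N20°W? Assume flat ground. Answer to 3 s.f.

The hole lies 5° from the dip direction, so the down-dip offset is 860 × cos 5° = 856.73 m.
Depth = down-dip offset × tan(dip) = 856.73 × tan 12° = 856.73 × 0.2126
Depth = 182.10 m

182 m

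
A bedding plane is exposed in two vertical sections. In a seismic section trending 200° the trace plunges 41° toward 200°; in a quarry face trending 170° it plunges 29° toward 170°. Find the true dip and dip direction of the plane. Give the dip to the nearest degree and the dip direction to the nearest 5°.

Each apparent-dip line lies in the plane. As unit vectors (x east, y north, z up), v₁ plunges 41°→200° and v₂ plunges 29°→170°.
Cross product v₁ × v₂ gives the pole to the plane: n ∝ (-0.221, -0.225, 0.330).
Dip δ = arctan(|n_h|/n_z) = arctan(0.315/0.330) = 43.7°.
Dip direction = atan2(-0.221, -0.225) = 225° (azimuth of n's horizontal projection).

true dip 44°, dip direction 225°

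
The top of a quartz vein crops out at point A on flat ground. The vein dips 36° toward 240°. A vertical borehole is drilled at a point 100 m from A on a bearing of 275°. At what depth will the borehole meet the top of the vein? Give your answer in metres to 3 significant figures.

59.5 m

The hole lies 35° from the dip direction, so the down-dip offset is 100 × cos 35° = 81.92 m.
Depth = down-dip offset × tan(dip) = 81.92 × tan 36° = 81.92 × 0.7265
Depth = 59.51 m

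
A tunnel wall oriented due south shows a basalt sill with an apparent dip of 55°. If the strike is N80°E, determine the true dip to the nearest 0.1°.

β = acute angle between strike N80°E and section due south = 80°.
tan(true dip) = tan 55° / sin 80° = 1.4502
δ = arctan(1.4502) = 55.41°

55.4°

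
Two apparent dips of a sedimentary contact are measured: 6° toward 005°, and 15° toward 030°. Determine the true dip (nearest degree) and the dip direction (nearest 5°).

The two traces are lines in the plane: v₁ = (sin 5°·cos 6°, cos 5°·cos 6°, −sin 6°), v₂ = (sin 30°·cos 15°, cos 30°·cos 15°, −sin 15°).
The plane normal is n = v₁ × v₂ ∝ (0.169, 0.028, 0.406).
tan δ = √(n_x²+n_y²)/n_z = 0.171/0.406, so δ = 22.9°.
The horizontal component of n points toward azimuth atan2(n_x, n_y) = 81°, the dip direction.

true dip 23°, dip direction 080°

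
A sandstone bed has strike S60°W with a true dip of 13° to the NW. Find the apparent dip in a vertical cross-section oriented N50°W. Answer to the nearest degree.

12°

Angle between strike (S60°W) and section (N50°W): β = 70°.
tan(apparent dip) = tan 13° · sin 70° = 0.2169
α = arctan(0.2169) = 12.24°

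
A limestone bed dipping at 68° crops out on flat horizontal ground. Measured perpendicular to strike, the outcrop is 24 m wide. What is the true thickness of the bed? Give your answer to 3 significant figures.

22.3 m

True thickness t = w · sin(dip) = 24 × sin 68°
t = 24 × 0.9272 = 22.252 m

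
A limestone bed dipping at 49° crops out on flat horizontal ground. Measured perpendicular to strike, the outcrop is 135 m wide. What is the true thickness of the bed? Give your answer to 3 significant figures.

True thickness t = w · sin(dip) = 135 × sin 49°
t = 135 × 0.7547 = 101.886 m

102 m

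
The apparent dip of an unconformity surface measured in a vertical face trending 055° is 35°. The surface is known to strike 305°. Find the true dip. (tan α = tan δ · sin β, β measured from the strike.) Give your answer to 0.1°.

The section is 70° from the strike.
tan(true dip) = tan 35° / sin 70° = 0.7451
δ = arctan(0.7451) = 36.69°

36.7°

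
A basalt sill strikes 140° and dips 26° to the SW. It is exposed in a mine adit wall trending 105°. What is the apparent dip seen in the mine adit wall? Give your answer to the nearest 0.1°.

The strike is 140° and the section trends 105°; the acute angle between them is β = 35°.
tan α = tan 26° × sin 35° = 0.4877 × 0.5736 = 0.2798
apparent dip = arctan 0.2798 = 15.63°

15.6°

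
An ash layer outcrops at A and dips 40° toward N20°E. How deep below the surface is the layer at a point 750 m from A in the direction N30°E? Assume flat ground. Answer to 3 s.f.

The hole lies 10° from the dip direction, so the down-dip offset is 750 × cos 10° = 738.61 m.
Depth = down-dip offset × tan(dip) = 738.61 × tan 40° = 738.61 × 0.8391
Depth = 619.76 m

620 m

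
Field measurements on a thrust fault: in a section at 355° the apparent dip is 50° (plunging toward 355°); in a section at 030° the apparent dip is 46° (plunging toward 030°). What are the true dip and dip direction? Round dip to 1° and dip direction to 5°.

The two traces are lines in the plane: v₁ = (sin 355°·cos 50°, cos 355°·cos 50°, −sin 50°), v₂ = (sin 30°·cos 46°, cos 30°·cos 46°, −sin 46°).
n = v₁ × v₂ = (-0.000, 0.306, 0.256) (taken with n_z > 0).
True dip = arccos(n_z / |n|) = arccos(0.6414) = 50.1°.
Dip direction = azimuth of (n_x, n_y) = atan2(-0.000, 0.306) = 360°.

true dip 50°, dip direction 000°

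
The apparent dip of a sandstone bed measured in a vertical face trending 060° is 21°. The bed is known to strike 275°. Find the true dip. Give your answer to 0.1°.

33.8°

β = acute angle between strike 275° and section 060° = 35°.
tan(true dip) = tan 21° / sin 35° = 0.6692
true dip = arctan 0.6692 = 33.79°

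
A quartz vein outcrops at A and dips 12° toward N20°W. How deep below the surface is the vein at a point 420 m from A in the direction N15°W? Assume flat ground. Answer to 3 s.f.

88.9 m

The hole lies 5° from the dip direction, so the down-dip offset is 420 × cos 5° = 418.40 m.
Depth = down-dip offset × tan(dip) = 418.40 × tan 12° = 418.40 × 0.2126
Depth = 88.93 m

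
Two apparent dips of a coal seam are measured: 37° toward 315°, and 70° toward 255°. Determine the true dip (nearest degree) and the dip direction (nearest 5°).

true dip 71°, dip direction 240°

Represent each trace as a vector plunging at its apparent dip toward its trend (east-north-up frame): v₁ = (-0.565, 0.565, -0.602), v₂ = (-0.330, -0.089, -0.940).
Cross product v₁ × v₂ gives the pole to the plane: n ∝ (-0.584, -0.332, 0.237).
True dip = arccos(n_z / |n|) = arccos(0.3322) = 70.6°.
Dip direction = atan2(-0.584, -0.332) = 240° (azimuth of n's horizontal projection).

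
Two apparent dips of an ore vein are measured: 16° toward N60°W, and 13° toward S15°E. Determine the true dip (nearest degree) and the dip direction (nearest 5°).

Represent each trace as a vector plunging at its apparent dip toward its trend (east-north-up frame): v₁ = (-0.832, 0.481, -0.276), v₂ = (0.252, -0.941, -0.225).
n = v₁ × v₂ = (-0.368, -0.257, 0.662) (taken with n_z > 0).
Dip δ = arctan(|n_h|/n_z) = arctan(0.448/0.662) = 34.1°.
The horizontal component of n points toward azimuth atan2(n_x, n_y) = 235°, the dip direction.

true dip 34°, dip direction 235°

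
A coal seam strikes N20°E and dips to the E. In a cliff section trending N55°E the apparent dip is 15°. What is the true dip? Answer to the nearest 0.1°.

25.0°

The section is 35° from the strike.
tan(true dip) = tan 15° / sin 35° = 0.4672
true dip = arctan 0.4672 = 25.04°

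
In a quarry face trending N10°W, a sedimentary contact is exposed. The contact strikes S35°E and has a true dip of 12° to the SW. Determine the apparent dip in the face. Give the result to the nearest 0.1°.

5.1°

The section lies 25° from the strike.
tan α = tan 12° × sin 25° = 0.2126 × 0.4226 = 0.0898
apparent dip = arctan 0.0898 = 5.13°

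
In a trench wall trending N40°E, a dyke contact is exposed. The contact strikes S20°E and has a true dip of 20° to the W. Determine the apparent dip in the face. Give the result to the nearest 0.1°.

The strike is S20°E and the section trends N40°E; the acute angle between them is β = 60°.
tan α = tan 20° × sin 60° = 0.3640 × 0.8660 = 0.3152
α = arctan(0.3152) = 17.50°

17.5°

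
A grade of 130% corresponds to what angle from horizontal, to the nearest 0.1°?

tan θ = 130/100 = 1.3000
θ = arctan(1.3000) = 52.43°

52.4°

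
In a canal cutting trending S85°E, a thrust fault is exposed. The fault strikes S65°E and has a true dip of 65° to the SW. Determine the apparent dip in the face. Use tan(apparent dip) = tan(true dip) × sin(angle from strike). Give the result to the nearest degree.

The section lies 20° from the strike.
tan α = tan 65° × sin 20° = 2.1445 × 0.3420 = 0.7335
apparent dip = arctan 0.7335 = 36.26°

36°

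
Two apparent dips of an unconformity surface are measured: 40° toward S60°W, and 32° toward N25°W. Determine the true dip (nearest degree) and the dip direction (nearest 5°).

Each apparent-dip line lies in the plane. As unit vectors (x east, y north, z up), v₁ plunges 40°→S60°W and v₂ plunges 32°→N25°W.
n = v₁ × v₂ = (-0.697, 0.121, 0.647) (taken with n_z > 0).
True dip = arccos(n_z / |n|) = arccos(0.6750) = 47.5°.
Dip direction = azimuth of (n_x, n_y) = atan2(-0.697, 0.121) = 280°.

true dip 48°, dip direction 280°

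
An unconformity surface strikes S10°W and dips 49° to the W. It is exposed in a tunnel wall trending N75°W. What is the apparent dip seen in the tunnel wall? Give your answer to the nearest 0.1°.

The section lies 85° from the strike.
tan α = tan 49° × sin 85° = 1.1504 × 0.9962 = 1.1460
α = arctan(1.1460) = 48.89°

48.9°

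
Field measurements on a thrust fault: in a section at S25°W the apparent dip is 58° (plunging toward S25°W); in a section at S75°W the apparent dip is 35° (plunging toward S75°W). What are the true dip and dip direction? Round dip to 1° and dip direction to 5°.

true dip 59°, dip direction 190°

Each apparent-dip line lies in the plane. As unit vectors (x east, y north, z up), v₁ plunges 58°→S25°W and v₂ plunges 35°→S75°W.
n = v₁ × v₂ = (-0.096, -0.543, 0.333) (taken with n_z > 0).
True dip = arccos(n_z / |n|) = arccos(0.5167) = 58.9°.
Dip direction = azimuth of (n_x, n_y) = atan2(-0.096, -0.543) = 190°.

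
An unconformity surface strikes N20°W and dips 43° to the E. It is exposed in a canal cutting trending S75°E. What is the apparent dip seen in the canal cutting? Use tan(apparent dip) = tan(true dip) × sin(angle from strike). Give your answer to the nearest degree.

Angle between strike (N20°W) and section (S75°E): β = 55°.
tan(apparent dip) = tan 43° · sin 55° = 0.7639
α = arctan(0.7639) = 37.38°

37°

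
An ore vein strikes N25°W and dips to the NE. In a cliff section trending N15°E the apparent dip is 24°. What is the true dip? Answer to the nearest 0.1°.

34.7°

β = acute angle between strike N25°W and section N15°E = 40°.
tan(true dip) = tan 24° / sin 40° = 0.6927
δ = arctan(0.6927) = 34.71°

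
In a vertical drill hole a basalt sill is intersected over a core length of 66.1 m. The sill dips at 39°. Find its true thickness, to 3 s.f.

True thickness t = h · cos(dip) = 66.1 × cos 39°
t = 66.1 × 0.7771 = 51.369 m

51.4 m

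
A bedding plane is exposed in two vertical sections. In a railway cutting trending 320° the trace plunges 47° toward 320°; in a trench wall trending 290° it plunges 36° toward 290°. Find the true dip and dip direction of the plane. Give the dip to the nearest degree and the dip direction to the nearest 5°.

Each apparent-dip line lies in the plane. As unit vectors (x east, y north, z up), v₁ plunges 47°→320° and v₂ plunges 36°→290°.
n = v₁ × v₂ = (-0.105, 0.298, 0.276) (taken with n_z > 0).
Dip δ = arctan(|n_h|/n_z) = arctan(0.316/0.276) = 48.9°.
The horizontal component of n points toward azimuth atan2(n_x, n_y) = 341°, the dip direction.

true dip 49°, dip direction 340°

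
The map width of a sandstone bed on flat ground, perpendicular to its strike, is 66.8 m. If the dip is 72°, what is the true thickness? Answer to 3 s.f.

True thickness t = w · sin(dip) = 66.8 × sin 72°
t = 66.8 × 0.9511 = 63.531 m

63.5 m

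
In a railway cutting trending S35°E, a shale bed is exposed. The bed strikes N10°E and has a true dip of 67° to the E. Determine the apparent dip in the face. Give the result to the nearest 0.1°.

Angle between strike (N10°E) and section (S35°E): β = 45°.
tan(apparent dip) = tan 67° · sin 45° = 1.6658
apparent dip = arctan 1.6658 = 59.02°

59.0°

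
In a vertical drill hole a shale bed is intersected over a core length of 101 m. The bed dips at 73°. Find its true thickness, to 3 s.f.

True thickness t = h · cos(dip) = 101 × cos 73°
t = 101 × 0.2924 = 29.530 m

29.5 m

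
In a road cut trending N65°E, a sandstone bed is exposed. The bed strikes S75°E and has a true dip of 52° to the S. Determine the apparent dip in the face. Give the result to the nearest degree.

The strike is S75°E and the section trends N65°E; the acute angle between them is β = 40°.
tan α = tan 52° × sin 40° = 1.2799 × 0.6428 = 0.8227
α = arctan(0.8227) = 39.45°

39°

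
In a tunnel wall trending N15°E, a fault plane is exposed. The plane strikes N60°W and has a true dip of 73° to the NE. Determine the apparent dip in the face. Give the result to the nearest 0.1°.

72.4°

Angle between strike (N60°W) and section (N15°E): β = 75°.
tan(apparent dip) = tan 73° · sin 75° = 3.1594
apparent dip = arctan 3.1594 = 72.44°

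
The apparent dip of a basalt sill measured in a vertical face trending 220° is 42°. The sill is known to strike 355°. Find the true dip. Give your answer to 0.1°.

β = acute angle between strike 355° and section 220° = 45°.
tan δ = tan α / sin β = tan 42° / sin 45° = 0.9004 / 0.7071 = 1.2734
δ = arctan(1.2734) = 51.86°

51.9°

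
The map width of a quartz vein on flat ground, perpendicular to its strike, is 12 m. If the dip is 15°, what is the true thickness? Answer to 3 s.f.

True thickness t = w · sin(dip) = 12 × sin 15°
t = 12 × 0.2588 = 3.106 m

3.11 m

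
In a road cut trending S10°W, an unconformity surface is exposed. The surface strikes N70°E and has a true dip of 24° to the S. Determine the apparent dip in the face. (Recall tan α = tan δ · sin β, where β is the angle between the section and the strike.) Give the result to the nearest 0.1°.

21.1°

Angle between strike (N70°E) and section (S10°W): β = 60°.
tan α = tan 24° × sin 60° = 0.4452 × 0.8660 = 0.3856
α = arctan(0.3856) = 21.09°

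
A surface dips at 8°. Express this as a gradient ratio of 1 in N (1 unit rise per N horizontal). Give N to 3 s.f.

1 in 7.12

1 : N means tan θ = 1/N, so N = 1/tan 8° = 1/0.1405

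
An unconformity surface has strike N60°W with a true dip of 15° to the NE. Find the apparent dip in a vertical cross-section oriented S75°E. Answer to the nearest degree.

Angle between strike (N60°W) and section (S75°E): β = 15°.
tan α = tan 15° × sin 15° = 0.2679 × 0.2588 = 0.0694
apparent dip = arctan 0.0694 = 3.97°

4°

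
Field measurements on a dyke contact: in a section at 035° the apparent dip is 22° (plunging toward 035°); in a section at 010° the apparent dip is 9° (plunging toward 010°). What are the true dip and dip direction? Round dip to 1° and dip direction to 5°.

true dip 32°, dip direction 085°

Represent each trace as a vector plunging at its apparent dip toward its trend (east-north-up frame): v₁ = (0.532, 0.760, -0.375), v₂ = (0.172, 0.973, -0.156).
Cross product v₁ × v₂ gives the pole to the plane: n ∝ (0.246, 0.019, 0.387).
True dip = arccos(n_z / |n|) = arccos(0.8437) = 32.5°.
Dip direction = atan2(0.246, 0.019) = 86° (azimuth of n's horizontal projection).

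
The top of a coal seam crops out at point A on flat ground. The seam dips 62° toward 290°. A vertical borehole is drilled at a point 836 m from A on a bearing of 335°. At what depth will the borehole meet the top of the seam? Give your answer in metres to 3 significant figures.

The hole lies 45° from the dip direction, so the down-dip offset is 836 × cos 45° = 591.14 m.
Depth = down-dip offset × tan(dip) = 591.14 × tan 62° = 591.14 × 1.8807
Depth = 1111.78 m

1110 m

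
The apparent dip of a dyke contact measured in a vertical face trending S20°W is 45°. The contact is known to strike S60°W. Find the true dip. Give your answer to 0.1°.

57.3°

The section is 40° from the strike.
tan δ = tan α / sin β = tan 45° / sin 40° = 1.0000 / 0.6428 = 1.5557
δ = arctan(1.5557) = 57.27°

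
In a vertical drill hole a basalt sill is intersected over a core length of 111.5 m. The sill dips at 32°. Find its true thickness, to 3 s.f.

True thickness t = h · cos(dip) = 111.5 × cos 32°
t = 111.5 × 0.8480 = 94.557 m

94.6 m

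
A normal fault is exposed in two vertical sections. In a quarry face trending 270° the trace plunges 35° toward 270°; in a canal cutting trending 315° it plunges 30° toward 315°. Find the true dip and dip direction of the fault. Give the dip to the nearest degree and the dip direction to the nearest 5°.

true dip 35°, dip direction 280°

The two traces are lines in the plane: v₁ = (sin 270°·cos 35°, cos 270°·cos 35°, −sin 35°), v₂ = (sin 315°·cos 30°, cos 315°·cos 30°, −sin 30°).
n = v₁ × v₂ = (-0.351, 0.058, 0.502) (taken with n_z > 0).
tan δ = √(n_x²+n_y²)/n_z = 0.356/0.502, so δ = 35.4°.
Dip direction = azimuth of (n_x, n_y) = atan2(-0.351, 0.058) = 279°.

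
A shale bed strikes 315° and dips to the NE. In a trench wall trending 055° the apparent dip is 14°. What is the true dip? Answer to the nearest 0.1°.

The section is 80° from the strike.
tan δ = tan α / sin β = tan 14° / sin 80° = 0.2493 / 0.9848 = 0.2532
δ = arctan(0.2532) = 14.21°

14.2°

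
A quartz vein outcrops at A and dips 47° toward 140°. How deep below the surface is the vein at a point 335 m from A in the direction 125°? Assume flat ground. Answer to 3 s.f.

347 m

The hole lies 15° from the dip direction, so the down-dip offset is 335 × cos 15° = 323.59 m.
Depth = down-dip offset × tan(dip) = 323.59 × tan 47° = 323.59 × 1.0724
Depth = 347.00 m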